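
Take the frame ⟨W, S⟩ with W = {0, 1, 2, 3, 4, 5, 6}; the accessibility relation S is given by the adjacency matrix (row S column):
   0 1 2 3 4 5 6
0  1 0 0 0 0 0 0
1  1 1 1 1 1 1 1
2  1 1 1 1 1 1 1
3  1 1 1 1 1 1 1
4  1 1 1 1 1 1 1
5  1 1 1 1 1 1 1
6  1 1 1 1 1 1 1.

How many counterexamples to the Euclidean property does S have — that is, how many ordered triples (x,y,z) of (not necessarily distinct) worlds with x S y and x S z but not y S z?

36

Enumerating: (1,0,1), (1,0,2), (1,0,3), (1,0,4), (1,0,5), (1,0,6), (2,0,1), (2,0,2), (2,0,3), (2,0,4), (2,0,5), (2,0,6), … and 24 more.
Total: 36.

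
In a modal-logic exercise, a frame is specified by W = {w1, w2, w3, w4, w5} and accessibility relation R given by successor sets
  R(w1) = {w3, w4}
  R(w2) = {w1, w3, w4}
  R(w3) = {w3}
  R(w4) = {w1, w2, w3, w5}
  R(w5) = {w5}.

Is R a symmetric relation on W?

Symmetric: no — w1 R w3 but not w3 R w1.

No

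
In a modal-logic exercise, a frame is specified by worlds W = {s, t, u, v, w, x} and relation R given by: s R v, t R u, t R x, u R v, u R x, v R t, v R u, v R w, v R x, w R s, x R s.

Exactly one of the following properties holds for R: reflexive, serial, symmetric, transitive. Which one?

serial

Reflexive: no — s is not related to itself.
Serial: yes — every world has a successor (e.g. s R v).
Symmetric: no — s R v but not v R s.
Transitive: no — s R v and v R t, but not s R t.
Only serial holds.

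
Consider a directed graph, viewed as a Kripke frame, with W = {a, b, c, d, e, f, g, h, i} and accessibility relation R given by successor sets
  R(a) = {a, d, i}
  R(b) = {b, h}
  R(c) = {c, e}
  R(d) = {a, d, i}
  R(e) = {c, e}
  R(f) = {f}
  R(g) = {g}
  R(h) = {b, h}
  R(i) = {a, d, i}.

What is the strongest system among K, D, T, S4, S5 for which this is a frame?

S5

Serial (axiom D): yes — every world has a successor (e.g. a R a).
Reflexive (axiom T): yes — every world is R-related to itself.
Transitive (axiom 4): yes — every two-step R-path is closed by a direct edge.
Euclidean (axiom 5): yes — any two successors of a common world are R-related.
So F validates K, D, T, S4, S5. The strongest is S5.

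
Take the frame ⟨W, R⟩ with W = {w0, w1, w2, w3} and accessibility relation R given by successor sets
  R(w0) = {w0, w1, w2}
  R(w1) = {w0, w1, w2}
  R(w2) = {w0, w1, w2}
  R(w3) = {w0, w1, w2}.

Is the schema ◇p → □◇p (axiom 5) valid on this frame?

Yes

The schema 5 characterises exactly the Euclidean frames.
Euclidean: yes — any two successors of a common world are R-related.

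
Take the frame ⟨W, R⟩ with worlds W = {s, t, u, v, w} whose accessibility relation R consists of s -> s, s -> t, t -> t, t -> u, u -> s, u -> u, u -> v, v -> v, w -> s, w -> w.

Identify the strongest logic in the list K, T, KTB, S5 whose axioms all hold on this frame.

Reflexive (axiom T): yes — every world is R-related to itself.
Symmetric (axiom B): no — s R t but not t R s.
Euclidean (axiom 5): no — u R s and u R v, but not s R v.
So F validates K, T; KTB would additionally require R to be symmetric. The strongest is T.

T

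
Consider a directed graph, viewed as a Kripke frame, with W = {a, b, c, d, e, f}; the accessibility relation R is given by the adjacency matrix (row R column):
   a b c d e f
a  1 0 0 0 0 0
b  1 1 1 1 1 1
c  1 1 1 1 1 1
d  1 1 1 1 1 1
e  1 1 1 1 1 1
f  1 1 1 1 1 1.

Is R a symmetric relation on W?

Symmetric: no — b R a but not a R b.

No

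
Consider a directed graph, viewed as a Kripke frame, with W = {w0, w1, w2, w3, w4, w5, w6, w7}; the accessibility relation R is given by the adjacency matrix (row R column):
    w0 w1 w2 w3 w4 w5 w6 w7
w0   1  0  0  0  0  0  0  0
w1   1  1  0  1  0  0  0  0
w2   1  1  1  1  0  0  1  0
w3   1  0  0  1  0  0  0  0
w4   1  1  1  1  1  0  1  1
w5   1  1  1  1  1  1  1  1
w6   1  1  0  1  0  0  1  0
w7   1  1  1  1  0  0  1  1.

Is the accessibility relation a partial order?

Yes

Reflexive: yes — every world is R-related to itself.
Transitive: yes — every two-step R-path is closed by a direct edge.
Antisymmetric: yes — no distinct pair is related both ways.
So R is a partial order.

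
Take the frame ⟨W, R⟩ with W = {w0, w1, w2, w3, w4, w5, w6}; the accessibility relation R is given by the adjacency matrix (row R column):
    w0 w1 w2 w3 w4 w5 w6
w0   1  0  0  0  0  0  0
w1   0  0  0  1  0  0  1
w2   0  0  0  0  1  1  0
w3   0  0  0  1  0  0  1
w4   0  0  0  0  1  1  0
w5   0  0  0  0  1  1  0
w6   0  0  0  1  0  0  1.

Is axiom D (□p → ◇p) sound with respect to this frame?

By correspondence theory, D is valid on a frame iff R is serial.
Serial: yes — every world has a successor (e.g. w0 R w0).

Yes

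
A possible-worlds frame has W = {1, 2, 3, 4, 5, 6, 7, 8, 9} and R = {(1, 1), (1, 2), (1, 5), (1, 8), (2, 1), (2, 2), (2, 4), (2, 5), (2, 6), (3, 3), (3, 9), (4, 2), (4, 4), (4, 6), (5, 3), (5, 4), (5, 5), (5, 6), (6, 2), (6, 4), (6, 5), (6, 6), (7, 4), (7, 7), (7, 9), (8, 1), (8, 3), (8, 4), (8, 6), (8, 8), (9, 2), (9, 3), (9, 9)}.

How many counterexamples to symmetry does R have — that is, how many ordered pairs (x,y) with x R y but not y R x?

Enumerating: (1,5), (2,5), (5,3), (5,4), (7,4), (7,9), (8,3), (8,4), (8,6), (9,2).

10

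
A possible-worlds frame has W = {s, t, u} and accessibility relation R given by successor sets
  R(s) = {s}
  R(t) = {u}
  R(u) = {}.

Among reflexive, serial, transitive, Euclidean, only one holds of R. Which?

transitive

Reflexive: no — t is not related to itself.
Serial: no — u has no R-successor.
Transitive: yes — every two-step R-path is closed by a direct edge.
Euclidean: no — t R u and t R u, but not u R u.
Only transitive holds.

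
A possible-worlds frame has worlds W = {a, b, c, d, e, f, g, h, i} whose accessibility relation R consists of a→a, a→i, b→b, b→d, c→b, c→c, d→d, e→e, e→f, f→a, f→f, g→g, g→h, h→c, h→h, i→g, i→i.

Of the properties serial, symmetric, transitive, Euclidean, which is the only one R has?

serial

Serial: yes — every world has a successor (e.g. a R a).
Symmetric: no — a R i but not i R a.
Transitive: no — a R i and i R g, but not a R g.
Euclidean: no — a R i and a R a, but not i R a.
Only serial holds.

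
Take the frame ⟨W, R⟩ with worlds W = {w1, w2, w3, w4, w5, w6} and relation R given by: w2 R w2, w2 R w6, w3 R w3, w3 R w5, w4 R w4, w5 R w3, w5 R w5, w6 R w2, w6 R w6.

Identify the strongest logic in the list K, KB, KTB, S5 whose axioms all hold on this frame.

KB

Symmetric (axiom B): yes — every pair in R has its reverse in R.
Reflexive (axiom T): no — w1 is not related to itself.
Euclidean (axiom 5): yes — any two successors of a common world are R-related.
So F validates K, KB; KTB would additionally require R to be reflexive. The strongest is KB.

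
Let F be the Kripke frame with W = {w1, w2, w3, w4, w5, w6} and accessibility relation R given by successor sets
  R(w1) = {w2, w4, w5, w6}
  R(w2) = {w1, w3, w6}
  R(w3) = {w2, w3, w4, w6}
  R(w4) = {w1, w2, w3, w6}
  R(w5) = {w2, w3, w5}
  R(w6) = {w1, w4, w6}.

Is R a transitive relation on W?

No

Transitive: no — w1 R w2 and w2 R w3, but not w1 R w3.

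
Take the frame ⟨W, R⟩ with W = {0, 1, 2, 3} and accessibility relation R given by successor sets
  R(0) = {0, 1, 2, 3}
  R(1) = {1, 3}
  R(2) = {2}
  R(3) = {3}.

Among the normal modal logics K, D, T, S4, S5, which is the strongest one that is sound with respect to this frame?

Serial (axiom D): yes — every world has a successor (e.g. 0 R 0).
Reflexive (axiom T): yes — every world is R-related to itself.
Transitive (axiom 4): yes — every two-step R-path is closed by a direct edge.
Euclidean (axiom 5): no — 0 R 1 and 0 R 2, but not 1 R 2.
So F validates K, D, T, S4; S5 would additionally require R to be Euclidean. The strongest is S4.

S4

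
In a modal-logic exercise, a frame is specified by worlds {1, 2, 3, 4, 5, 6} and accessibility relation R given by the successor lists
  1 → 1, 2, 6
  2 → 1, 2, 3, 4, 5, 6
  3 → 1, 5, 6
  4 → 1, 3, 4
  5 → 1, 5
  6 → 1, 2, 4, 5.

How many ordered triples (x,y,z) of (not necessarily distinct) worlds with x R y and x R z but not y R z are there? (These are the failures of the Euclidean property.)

Enumerating: (1,6,6), (2,1,3), (2,1,4), (2,1,5), (2,3,2), (2,3,3), (2,3,4), (2,4,2), (2,4,5), (2,4,6), (2,5,2), (2,5,3), … and 18 more.
Total: 30.

30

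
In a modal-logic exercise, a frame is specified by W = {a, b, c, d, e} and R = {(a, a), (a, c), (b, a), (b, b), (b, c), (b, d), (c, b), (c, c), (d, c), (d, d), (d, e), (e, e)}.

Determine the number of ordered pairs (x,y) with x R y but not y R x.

Enumerating: (a,c), (b,a), (b,d), (d,c), (d,e).

5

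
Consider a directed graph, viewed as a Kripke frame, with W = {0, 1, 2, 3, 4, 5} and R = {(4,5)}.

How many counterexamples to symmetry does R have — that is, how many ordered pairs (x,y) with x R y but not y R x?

Enumerating: (4,5).

1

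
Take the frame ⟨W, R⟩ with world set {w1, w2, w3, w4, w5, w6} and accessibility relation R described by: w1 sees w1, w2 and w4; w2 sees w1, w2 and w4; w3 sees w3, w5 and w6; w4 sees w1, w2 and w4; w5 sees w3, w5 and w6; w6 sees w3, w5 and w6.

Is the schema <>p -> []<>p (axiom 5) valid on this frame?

Yes

Axiom 5 corresponds to the accessibility relation being Euclidean.
Euclidean: yes — any two successors of a common world are R-related.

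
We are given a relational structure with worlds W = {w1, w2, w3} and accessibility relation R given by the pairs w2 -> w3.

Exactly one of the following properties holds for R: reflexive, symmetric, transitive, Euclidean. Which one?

Reflexive: no — w1 is not related to itself.
Symmetric: no — w2 R w3 but not w3 R w2.
Transitive: yes — every two-step R-path is closed by a direct edge.
Euclidean: no — w2 R w3 and w2 R w3, but not w3 R w3.
Only transitive holds.

transitive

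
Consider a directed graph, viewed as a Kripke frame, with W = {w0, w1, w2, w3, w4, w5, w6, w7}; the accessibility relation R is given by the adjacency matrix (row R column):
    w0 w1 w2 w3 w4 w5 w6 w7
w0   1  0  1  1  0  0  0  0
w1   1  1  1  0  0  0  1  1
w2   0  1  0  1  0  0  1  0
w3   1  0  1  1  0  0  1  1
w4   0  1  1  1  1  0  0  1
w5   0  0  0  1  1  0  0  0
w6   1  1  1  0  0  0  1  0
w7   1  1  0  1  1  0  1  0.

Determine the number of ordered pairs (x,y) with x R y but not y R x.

11

Enumerating: (w0,w2), (w1,w0), (w3,w6), (w4,w1), (w4,w2), (w4,w3), (w5,w3), (w5,w4), (w6,w0), (w7,w0), (w7,w6).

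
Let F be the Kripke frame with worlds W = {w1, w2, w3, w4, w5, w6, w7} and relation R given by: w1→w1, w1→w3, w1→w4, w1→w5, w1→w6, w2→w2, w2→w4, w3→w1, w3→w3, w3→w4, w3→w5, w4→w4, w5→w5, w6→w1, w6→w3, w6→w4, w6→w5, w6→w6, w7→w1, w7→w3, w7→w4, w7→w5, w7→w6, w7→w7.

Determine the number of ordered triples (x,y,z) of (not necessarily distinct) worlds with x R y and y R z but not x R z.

Enumerating: (w3,w1,w6).

1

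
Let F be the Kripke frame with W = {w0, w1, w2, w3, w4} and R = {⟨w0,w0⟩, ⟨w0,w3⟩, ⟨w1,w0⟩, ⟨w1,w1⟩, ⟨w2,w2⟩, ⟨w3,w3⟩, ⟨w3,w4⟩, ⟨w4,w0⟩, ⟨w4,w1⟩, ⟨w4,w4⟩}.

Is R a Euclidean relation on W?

No

Euclidean: no — w4 R w0 and w4 R w1, but not w0 R w1.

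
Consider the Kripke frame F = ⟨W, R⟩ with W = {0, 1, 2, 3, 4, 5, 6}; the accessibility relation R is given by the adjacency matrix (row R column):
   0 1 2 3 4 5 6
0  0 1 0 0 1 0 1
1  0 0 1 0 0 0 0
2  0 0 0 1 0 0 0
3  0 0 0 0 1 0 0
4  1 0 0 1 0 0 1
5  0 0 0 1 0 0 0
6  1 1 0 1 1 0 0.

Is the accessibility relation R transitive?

Transitive: no — 0 R 1 and 1 R 2, but not 0 R 2.

No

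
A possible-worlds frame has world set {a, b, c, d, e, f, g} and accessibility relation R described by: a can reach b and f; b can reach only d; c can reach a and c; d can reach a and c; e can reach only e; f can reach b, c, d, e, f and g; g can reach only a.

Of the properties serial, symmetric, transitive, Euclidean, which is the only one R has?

serial

Serial: yes — every world has a successor (e.g. a R b).
Symmetric: no — a R b but not b R a.
Transitive: no — a R b and b R d, but not a R d.
Euclidean: no — a R b and a R f, but not b R f.
Only serial holds.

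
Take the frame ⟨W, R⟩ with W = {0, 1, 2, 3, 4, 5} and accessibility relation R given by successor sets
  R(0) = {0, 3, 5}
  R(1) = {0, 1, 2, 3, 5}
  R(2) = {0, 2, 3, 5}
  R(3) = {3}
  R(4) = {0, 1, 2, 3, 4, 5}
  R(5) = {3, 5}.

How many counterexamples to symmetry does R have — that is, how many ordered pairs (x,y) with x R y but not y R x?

15

Enumerating: (0,3), (0,5), (1,0), (1,2), (1,3), (1,5), (2,0), (2,3), (2,5), (4,0), (4,1), (4,2), (4,3), (4,5), (5,3).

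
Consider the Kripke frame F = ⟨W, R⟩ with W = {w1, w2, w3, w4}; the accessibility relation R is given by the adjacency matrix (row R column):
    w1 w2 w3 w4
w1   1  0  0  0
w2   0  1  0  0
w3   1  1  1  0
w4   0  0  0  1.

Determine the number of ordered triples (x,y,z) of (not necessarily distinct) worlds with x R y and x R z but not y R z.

Enumerating: (w3,w1,w2), (w3,w1,w3), (w3,w2,w1), (w3,w2,w3).

4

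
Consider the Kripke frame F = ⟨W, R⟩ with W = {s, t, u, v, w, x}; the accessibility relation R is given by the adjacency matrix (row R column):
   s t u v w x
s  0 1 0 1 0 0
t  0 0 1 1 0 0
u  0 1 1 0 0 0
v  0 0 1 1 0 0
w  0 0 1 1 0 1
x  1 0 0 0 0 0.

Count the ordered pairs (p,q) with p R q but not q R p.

8

Enumerating: (s,t), (s,v), (t,v), (v,u), (w,u), (w,v), (w,x), (x,s).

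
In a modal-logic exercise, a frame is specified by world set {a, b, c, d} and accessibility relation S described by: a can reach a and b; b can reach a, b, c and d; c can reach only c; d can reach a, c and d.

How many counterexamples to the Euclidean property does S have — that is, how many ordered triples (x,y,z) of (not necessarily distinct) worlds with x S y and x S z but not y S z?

10

Enumerating: (b,a,c), (b,a,d), (b,c,a), (b,c,b), (b,c,d), (b,d,b), (d,a,c), (d,a,d), (d,c,a), (d,c,d).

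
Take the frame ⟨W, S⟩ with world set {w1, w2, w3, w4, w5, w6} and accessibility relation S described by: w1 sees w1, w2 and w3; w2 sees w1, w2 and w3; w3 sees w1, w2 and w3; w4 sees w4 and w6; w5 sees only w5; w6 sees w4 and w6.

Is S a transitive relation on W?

Yes

Transitive: yes — every two-step S-path is closed by a direct edge.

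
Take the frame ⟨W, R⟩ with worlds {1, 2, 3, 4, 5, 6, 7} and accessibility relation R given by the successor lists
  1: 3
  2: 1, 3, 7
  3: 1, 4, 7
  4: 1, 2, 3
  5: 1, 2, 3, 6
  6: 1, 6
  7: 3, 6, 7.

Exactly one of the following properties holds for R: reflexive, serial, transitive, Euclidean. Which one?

serial

Reflexive: no — 1 is not related to itself.
Serial: yes — every world has a successor (e.g. 1 R 3).
Transitive: no — 1 R 3 and 3 R 4, but not 1 R 4.
Euclidean: no — 2 R 1 and 2 R 7, but not 1 R 7.
Only serial holds.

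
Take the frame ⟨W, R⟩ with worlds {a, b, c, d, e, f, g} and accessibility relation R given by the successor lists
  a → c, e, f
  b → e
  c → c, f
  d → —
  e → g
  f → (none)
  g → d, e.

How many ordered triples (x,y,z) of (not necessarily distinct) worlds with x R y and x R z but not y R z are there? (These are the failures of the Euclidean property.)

Enumerating: (a,c,e), (a,e,c), (a,e,e), (a,e,f), (a,f,c), (a,f,e), (a,f,f), (b,e,e), (c,f,c), (c,f,f), (e,g,g), (g,d,d), (g,d,e), (g,e,d), (g,e,e).

15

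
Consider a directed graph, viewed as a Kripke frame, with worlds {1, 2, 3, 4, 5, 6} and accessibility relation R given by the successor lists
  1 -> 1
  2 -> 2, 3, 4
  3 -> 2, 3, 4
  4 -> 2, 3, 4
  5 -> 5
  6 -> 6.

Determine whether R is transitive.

Transitive: yes — every two-step R-path is closed by a direct edge.

Yes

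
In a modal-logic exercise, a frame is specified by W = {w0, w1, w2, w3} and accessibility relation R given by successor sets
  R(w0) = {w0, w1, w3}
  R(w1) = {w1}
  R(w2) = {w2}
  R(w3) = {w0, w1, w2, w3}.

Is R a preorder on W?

Reflexive: yes — every world is R-related to itself.
Transitive: no — w0 R w3 and w3 R w2, but not w0 R w2.
So R is not a preorder.

No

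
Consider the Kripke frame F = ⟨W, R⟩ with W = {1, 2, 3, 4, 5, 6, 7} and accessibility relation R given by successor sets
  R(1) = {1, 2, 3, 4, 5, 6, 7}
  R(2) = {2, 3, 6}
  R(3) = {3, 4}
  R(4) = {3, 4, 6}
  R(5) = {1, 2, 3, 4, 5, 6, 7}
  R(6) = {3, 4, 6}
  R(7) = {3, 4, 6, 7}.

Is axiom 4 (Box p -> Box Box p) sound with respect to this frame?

No

By correspondence theory, 4 is valid on a frame iff R is transitive.
Transitive: no — 2 R 3 and 3 R 4, but not 2 R 4.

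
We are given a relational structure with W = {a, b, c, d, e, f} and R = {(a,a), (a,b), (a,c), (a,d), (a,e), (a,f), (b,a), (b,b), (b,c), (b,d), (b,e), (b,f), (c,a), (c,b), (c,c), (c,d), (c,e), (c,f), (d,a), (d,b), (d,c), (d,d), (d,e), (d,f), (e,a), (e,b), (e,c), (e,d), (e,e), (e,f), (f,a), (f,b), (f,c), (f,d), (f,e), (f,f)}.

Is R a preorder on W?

Reflexive: yes — every world is R-related to itself.
Transitive: yes — every two-step R-path is closed by a direct edge.
So R is a preorder.

Yes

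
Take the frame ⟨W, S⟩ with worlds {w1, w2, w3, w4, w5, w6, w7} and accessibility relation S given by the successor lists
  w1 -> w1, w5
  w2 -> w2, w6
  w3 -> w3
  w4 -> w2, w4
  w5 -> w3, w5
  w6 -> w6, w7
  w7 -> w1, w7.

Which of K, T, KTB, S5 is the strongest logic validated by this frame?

T

Reflexive (axiom T): yes — every world is S-related to itself.
Symmetric (axiom B): no — w1 S w5 but not w5 S w1.
Euclidean (axiom 5): no — w1 S w5 and w1 S w1, but not w5 S w1.
So F validates K, T; KTB would additionally require S to be symmetric. The strongest is T.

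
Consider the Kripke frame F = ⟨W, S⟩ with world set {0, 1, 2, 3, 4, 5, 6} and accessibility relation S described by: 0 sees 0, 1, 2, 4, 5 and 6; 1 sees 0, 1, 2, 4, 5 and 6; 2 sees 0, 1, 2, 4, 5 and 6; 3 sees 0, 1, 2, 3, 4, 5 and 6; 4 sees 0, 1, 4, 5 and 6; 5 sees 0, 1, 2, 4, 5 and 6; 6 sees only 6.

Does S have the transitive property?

No

Transitive: no — 4 S 0 and 0 S 2, but not 4 S 2.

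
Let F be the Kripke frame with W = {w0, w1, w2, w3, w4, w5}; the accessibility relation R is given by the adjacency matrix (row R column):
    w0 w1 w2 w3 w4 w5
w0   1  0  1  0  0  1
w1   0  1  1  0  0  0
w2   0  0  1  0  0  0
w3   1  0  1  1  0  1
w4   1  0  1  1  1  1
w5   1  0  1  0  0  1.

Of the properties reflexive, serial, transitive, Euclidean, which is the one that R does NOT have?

Reflexive: yes — every world is R-related to itself.
Serial: yes — every world has a successor (e.g. w0 R w0).
Transitive: yes — every two-step R-path is closed by a direct edge.
Euclidean: no — w0 R w2 and w0 R w5, but not w2 R w5.
Only Euclidean fails.

Euclidean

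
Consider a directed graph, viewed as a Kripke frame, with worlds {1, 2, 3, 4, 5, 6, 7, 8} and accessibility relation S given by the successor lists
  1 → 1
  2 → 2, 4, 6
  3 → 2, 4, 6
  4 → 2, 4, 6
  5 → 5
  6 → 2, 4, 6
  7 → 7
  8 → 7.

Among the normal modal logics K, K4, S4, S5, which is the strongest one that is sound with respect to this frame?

K4

Transitive (axiom 4): yes — every two-step S-path is closed by a direct edge.
Reflexive (axiom T): no — 3 is not related to itself.
Euclidean (axiom 5): yes — any two successors of a common world are S-related.
So F validates K, K4; S4 would additionally require S to be reflexive. The strongest is K4.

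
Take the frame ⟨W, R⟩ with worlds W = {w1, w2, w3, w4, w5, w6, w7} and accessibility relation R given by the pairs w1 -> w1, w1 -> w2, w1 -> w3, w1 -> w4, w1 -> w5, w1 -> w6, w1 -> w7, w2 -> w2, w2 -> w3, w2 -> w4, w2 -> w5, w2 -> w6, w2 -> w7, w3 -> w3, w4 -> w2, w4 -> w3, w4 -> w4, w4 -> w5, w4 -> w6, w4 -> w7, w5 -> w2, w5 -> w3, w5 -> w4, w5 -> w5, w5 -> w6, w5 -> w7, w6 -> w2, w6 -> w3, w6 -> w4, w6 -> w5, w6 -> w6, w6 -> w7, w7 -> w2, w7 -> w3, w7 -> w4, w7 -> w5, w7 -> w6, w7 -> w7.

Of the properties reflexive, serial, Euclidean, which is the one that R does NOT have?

Reflexive: yes — every world is R-related to itself.
Serial: yes — every world has a successor (e.g. w1 R w1).
Euclidean: no — w1 R w3 and w1 R w2, but not w3 R w2.
Only Euclidean fails.

Euclidean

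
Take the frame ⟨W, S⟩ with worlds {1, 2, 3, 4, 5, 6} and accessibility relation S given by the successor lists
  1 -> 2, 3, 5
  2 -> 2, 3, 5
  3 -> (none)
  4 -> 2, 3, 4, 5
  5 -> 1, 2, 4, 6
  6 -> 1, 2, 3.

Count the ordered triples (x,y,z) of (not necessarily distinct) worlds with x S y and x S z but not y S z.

32

Enumerating: (1,3,2), (1,3,3), (1,3,5), (1,5,3), (1,5,5), (2,3,2), (2,3,3), (2,3,5), (2,5,3), (2,5,5), (4,2,4), (4,3,2), … and 20 more.
Total: 32.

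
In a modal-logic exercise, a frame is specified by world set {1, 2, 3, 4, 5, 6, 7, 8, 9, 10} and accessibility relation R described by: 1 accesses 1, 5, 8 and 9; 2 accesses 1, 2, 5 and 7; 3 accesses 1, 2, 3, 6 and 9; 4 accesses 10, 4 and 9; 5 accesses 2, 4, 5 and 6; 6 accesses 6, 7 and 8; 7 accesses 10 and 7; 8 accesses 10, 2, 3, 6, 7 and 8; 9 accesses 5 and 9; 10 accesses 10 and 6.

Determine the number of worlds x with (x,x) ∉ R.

R is reflexive; there are no such worlds.

0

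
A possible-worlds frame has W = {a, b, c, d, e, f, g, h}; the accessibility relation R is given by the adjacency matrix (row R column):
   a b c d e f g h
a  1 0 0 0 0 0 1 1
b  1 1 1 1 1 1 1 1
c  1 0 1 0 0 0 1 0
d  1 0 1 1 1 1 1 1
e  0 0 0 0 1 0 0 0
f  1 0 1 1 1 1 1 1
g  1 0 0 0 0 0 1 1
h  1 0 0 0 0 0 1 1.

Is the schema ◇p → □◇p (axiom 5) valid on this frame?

The schema 5 characterises exactly the Euclidean frames.
Euclidean: no — b R a and b R c, but not a R c.

No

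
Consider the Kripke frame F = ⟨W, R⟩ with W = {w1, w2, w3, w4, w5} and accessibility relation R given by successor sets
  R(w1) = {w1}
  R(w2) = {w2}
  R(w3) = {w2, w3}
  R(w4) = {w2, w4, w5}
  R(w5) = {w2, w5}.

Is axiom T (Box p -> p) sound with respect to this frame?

Yes

By correspondence theory, T is valid on a frame iff R is reflexive.
Reflexive: yes — every world is R-related to itself.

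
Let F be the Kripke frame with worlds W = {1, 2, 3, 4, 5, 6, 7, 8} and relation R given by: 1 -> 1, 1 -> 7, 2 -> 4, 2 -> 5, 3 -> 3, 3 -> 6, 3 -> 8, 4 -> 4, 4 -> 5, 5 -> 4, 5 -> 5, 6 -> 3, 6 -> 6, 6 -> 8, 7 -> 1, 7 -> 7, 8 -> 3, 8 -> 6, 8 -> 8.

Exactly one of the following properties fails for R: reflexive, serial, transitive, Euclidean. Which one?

reflexive

Reflexive: no — 2 is not related to itself.
Serial: yes — every world has a successor (e.g. 1 R 1).
Transitive: yes — every two-step R-path is closed by a direct edge.
Euclidean: yes — any two successors of a common world are R-related.
Only reflexive fails.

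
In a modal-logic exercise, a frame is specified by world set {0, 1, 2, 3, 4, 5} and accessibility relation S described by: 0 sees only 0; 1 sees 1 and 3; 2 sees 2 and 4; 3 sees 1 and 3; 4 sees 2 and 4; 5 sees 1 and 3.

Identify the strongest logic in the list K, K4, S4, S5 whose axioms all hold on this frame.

K4

Transitive (axiom 4): yes — every two-step S-path is closed by a direct edge.
Reflexive (axiom T): no — 5 is not related to itself.
Euclidean (axiom 5): yes — any two successors of a common world are S-related.
So F validates K, K4; S4 would additionally require S to be reflexive. The strongest is K4.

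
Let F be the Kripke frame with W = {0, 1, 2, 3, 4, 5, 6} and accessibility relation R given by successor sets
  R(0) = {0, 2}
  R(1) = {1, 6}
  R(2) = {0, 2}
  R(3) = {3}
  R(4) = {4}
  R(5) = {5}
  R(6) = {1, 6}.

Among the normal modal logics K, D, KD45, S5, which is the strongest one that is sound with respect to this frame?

S5

Serial (axiom D): yes — every world has a successor (e.g. 0 R 0).
Euclidean (axiom 5): yes — any two successors of a common world are R-related.
Transitive (axiom 4): yes — every two-step R-path is closed by a direct edge.
Reflexive (axiom T): yes — every world is R-related to itself.
So F validates K, D, KD45, S5. The strongest is S5.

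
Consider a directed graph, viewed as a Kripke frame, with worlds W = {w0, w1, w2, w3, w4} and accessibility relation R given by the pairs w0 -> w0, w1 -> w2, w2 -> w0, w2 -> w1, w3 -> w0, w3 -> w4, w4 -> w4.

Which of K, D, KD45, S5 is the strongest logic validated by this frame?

Serial (axiom D): yes — every world has a successor (e.g. w0 R w0).
Euclidean (axiom 5): no — w2 R w0 and w2 R w1, but not w0 R w1.
Transitive (axiom 4): no — w1 R w2 and w2 R w0, but not w1 R w0.
Reflexive (axiom T): no — w1 is not related to itself.
So F validates K, D; KD45 would additionally require R to be Euclidean and transitive. The strongest is D.

D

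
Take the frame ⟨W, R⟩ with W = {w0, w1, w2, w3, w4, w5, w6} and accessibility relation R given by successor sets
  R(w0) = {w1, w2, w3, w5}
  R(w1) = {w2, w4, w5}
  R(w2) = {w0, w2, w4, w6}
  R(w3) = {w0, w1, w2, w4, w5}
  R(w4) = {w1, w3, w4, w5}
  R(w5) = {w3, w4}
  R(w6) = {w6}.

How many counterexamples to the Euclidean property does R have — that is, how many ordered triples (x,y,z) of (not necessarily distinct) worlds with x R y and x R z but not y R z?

40

Enumerating: (w0,w1,w1), (w0,w1,w3), (w0,w2,w1), (w0,w2,w3), (w0,w2,w5), (w0,w3,w3), (w0,w5,w1), (w0,w5,w2), (w0,w5,w5), (w1,w2,w5), (w1,w4,w2), (w1,w5,w2), … and 28 more.
Total: 40.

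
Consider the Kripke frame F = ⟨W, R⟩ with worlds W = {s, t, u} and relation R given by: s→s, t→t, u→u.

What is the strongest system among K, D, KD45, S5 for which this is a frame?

S5

Serial (axiom D): yes — every world has a successor (e.g. s R s).
Euclidean (axiom 5): yes — any two successors of a common world are R-related.
Transitive (axiom 4): yes — every two-step R-path is closed by a direct edge.
Reflexive (axiom T): yes — every world is R-related to itself.
So F validates K, D, KD45, S5. The strongest is S5.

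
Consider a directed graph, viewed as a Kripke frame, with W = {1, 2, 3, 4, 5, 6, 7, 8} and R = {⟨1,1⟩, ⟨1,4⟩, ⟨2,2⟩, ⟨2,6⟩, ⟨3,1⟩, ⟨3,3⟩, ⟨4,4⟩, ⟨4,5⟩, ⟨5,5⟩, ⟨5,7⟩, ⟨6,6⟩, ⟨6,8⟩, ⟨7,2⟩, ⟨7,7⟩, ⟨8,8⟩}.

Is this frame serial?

Serial: yes — every world has a successor (e.g. 1 R 1).

Yes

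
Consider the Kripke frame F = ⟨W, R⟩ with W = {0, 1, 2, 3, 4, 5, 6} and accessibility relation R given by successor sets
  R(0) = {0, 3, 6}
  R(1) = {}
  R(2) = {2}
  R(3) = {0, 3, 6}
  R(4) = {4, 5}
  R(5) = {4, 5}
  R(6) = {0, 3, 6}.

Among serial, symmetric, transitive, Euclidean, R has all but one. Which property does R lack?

serial

Serial: no — 1 has no R-successor.
Symmetric: yes — every pair in R has its reverse in R.
Transitive: yes — every two-step R-path is closed by a direct edge.
Euclidean: yes — any two successors of a common world are R-related.
Only serial fails.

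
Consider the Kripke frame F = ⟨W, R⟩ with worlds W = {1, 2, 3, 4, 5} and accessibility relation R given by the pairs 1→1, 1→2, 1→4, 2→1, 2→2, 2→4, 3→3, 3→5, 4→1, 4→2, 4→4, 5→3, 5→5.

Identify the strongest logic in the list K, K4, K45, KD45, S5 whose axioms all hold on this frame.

Transitive (axiom 4): yes — every two-step R-path is closed by a direct edge.
Euclidean (axiom 5): yes — any two successors of a common world are R-related.
Serial (axiom D): yes — every world has a successor (e.g. 1 R 1).
Reflexive (axiom T): yes — every world is R-related to itself.
So F validates K, K4, K45, KD45, S5. The strongest is S5.

S5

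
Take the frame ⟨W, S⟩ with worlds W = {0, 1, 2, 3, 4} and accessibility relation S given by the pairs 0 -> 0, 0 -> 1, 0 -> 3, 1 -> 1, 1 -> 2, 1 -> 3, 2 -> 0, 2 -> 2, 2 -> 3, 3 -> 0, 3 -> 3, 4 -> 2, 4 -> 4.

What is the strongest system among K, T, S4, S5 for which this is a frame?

T

Reflexive (axiom T): yes — every world is S-related to itself.
Transitive (axiom 4): no — 0 S 1 and 1 S 2, but not 0 S 2.
Euclidean (axiom 5): no — 0 S 3 and 0 S 1, but not 3 S 1.
So F validates K, T; S4 would additionally require S to be transitive. The strongest is T.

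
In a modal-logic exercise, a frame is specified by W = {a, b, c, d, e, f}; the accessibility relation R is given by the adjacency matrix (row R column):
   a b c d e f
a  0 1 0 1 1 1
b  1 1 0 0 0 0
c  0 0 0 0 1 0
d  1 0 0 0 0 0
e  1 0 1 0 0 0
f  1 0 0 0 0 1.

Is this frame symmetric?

Yes

Symmetric: yes — every pair in R has its reverse in R.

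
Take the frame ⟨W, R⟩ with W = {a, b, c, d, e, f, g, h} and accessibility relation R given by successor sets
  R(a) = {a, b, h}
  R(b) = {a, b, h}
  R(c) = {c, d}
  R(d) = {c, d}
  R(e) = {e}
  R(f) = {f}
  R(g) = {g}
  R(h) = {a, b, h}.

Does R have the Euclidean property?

Euclidean: yes — any two successors of a common world are R-related.

Yes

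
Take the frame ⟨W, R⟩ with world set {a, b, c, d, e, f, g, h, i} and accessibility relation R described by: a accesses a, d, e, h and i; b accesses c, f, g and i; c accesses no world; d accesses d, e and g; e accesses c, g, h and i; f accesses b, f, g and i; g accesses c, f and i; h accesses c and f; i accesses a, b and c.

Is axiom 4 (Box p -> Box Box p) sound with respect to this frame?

The schema 4 characterises exactly the transitive frames.
Transitive: no — a R d and d R g, but not a R g.

No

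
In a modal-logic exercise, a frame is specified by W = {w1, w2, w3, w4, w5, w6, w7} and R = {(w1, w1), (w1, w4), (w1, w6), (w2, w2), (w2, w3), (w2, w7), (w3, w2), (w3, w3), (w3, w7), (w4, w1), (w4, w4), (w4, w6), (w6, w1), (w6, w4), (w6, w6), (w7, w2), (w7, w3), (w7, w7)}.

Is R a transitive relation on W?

Transitive: yes — every two-step R-path is closed by a direct edge.

Yes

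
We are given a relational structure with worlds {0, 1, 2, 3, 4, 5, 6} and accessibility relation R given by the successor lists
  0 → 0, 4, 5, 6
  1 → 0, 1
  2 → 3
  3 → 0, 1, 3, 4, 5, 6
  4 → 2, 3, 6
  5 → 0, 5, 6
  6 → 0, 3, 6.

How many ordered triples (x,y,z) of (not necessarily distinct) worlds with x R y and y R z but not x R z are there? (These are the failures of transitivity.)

24

Enumerating: (0,4,2), (0,4,3), (0,6,3), (1,0,4), (1,0,5), (1,0,6), (2,3,0), (2,3,1), (2,3,4), (2,3,5), (2,3,6), (3,4,2), … and 12 more.
Total: 24.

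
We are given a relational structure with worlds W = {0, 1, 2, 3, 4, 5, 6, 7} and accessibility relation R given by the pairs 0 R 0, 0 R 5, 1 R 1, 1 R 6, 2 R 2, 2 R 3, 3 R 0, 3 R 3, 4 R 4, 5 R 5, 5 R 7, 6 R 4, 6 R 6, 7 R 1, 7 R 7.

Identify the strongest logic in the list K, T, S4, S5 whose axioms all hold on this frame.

Reflexive (axiom T): yes — every world is R-related to itself.
Transitive (axiom 4): no — 0 R 5 and 5 R 7, but not 0 R 7.
Euclidean (axiom 5): no — 0 R 5 and 0 R 0, but not 5 R 0.
So F validates K, T; S4 would additionally require R to be transitive. The strongest is T.

T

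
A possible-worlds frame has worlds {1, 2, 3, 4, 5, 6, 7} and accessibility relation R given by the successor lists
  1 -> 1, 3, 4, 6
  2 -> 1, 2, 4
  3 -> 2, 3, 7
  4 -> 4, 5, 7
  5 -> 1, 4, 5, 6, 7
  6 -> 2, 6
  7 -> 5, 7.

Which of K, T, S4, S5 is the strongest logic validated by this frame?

Reflexive (axiom T): yes — every world is R-related to itself.
Transitive (axiom 4): no — 1 R 3 and 3 R 2, but not 1 R 2.
Euclidean (axiom 5): no — 1 R 3 and 1 R 4, but not 3 R 4.
So F validates K, T; S4 would additionally require R to be transitive. The strongest is T.

T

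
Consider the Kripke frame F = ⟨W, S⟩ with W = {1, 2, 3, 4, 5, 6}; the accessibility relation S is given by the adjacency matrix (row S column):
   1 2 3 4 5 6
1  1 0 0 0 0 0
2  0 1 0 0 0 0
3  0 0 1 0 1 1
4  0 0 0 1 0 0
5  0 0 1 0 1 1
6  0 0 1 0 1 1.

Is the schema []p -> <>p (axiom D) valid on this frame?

Axiom D corresponds to the accessibility relation being serial.
Serial: yes — every world has a successor (e.g. 1 S 1).

Yes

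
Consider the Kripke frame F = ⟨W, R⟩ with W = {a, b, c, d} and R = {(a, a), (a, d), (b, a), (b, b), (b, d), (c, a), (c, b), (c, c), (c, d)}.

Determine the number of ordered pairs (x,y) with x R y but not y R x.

6

Enumerating: (a,d), (b,a), (b,d), (c,a), (c,b), (c,d).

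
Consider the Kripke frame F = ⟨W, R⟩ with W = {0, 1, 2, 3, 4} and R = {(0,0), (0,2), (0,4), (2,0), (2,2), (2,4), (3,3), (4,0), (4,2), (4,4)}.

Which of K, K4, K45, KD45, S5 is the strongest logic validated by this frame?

Transitive (axiom 4): yes — every two-step R-path is closed by a direct edge.
Euclidean (axiom 5): yes — any two successors of a common world are R-related.
Serial (axiom D): no — 1 has no R-successor.
Reflexive (axiom T): no — 1 is not related to itself.
So F validates K, K4, K45; KD45 would additionally require R to be serial. The strongest is K45.

K45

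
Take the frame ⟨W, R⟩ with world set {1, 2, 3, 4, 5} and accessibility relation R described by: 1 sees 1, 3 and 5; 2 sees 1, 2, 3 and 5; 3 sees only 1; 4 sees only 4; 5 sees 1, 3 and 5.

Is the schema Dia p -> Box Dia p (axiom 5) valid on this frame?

No

The schema 5 characterises exactly the Euclidean frames.
Euclidean: no — 1 R 3 and 1 R 5, but not 3 R 5.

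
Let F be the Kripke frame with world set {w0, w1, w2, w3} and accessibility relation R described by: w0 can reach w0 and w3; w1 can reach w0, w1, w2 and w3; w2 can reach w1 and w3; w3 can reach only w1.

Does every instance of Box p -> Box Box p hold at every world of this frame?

The schema 4 characterises exactly the transitive frames.
Transitive: no — w0 R w3 and w3 R w1, but not w0 R w1.

No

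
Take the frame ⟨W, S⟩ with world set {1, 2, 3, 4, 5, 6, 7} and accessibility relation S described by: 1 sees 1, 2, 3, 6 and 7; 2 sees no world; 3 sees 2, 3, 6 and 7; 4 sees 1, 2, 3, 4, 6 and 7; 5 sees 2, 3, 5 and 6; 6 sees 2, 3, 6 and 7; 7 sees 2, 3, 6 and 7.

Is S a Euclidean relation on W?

Euclidean: no — 1 S 2 and 1 S 3, but not 2 S 3.

No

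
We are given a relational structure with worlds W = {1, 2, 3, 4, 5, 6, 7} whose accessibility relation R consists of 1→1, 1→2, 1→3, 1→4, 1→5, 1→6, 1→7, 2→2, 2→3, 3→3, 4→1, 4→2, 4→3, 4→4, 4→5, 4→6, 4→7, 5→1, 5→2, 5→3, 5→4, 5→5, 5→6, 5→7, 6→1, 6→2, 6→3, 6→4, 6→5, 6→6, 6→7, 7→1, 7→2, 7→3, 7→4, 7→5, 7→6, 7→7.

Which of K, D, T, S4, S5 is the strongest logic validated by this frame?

S4

Serial (axiom D): yes — every world has a successor (e.g. 1 R 1).
Reflexive (axiom T): yes — every world is R-related to itself.
Transitive (axiom 4): yes — every two-step R-path is closed by a direct edge.
Euclidean (axiom 5): no — 1 R 2 and 1 R 4, but not 2 R 4.
So F validates K, D, T, S4; S5 would additionally require R to be Euclidean. The strongest is S4.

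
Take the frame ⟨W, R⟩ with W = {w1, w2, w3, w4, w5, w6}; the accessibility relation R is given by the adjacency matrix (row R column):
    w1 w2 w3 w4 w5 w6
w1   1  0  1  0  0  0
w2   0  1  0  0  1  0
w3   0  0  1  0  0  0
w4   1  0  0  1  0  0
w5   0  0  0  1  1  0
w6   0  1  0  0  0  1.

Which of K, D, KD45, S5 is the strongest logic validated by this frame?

Serial (axiom D): yes — every world has a successor (e.g. w1 R w1).
Euclidean (axiom 5): no — w1 R w3 and w1 R w1, but not w3 R w1.
Transitive (axiom 4): no — w2 R w5 and w5 R w4, but not w2 R w4.
Reflexive (axiom T): yes — every world is R-related to itself.
So F validates K, D; KD45 would additionally require R to be Euclidean and transitive. The strongest is D.

D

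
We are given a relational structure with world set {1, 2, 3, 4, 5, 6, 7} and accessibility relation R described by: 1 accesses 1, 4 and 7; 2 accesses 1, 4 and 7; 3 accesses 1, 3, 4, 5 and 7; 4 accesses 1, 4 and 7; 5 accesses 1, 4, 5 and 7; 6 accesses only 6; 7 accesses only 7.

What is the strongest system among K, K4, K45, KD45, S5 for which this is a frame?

K4

Transitive (axiom 4): yes — every two-step R-path is closed by a direct edge.
Euclidean (axiom 5): no — 1 R 7 and 1 R 4, but not 7 R 4.
Serial (axiom D): yes — every world has a successor (e.g. 1 R 1).
Reflexive (axiom T): no — 2 is not related to itself.
So F validates K, K4; K45 would additionally require R to be Euclidean. The strongest is K4.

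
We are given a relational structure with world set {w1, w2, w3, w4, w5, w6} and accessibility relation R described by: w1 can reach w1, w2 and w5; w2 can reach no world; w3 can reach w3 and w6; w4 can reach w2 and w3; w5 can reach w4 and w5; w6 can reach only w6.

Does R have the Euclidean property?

Euclidean: no — w1 R w2 and w1 R w5, but not w2 R w5.

No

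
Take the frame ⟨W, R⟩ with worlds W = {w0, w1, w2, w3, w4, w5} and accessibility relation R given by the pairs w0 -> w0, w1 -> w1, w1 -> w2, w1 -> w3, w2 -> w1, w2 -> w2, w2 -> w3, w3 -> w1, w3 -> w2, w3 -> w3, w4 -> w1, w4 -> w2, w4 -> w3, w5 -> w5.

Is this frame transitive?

Yes

Transitive: yes — every two-step R-path is closed by a direct edge.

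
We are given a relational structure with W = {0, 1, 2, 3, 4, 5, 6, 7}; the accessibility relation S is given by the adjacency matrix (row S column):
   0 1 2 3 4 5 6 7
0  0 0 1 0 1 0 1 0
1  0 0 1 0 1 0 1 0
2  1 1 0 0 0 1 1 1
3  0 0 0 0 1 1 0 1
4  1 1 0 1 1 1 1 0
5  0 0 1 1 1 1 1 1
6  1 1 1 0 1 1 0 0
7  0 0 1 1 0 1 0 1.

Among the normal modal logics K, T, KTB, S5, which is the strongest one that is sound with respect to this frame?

K

Reflexive (axiom T): no — 0 is not related to itself.
Symmetric (axiom B): yes — every pair in S has its reverse in S.
Euclidean (axiom 5): no — 0 S 2 and 0 S 4, but not 2 S 4.
So F validates K; T would additionally require S to be reflexive. The strongest is K.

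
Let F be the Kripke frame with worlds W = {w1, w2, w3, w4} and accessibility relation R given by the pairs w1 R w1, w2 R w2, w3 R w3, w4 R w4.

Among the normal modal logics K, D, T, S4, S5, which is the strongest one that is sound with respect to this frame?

Serial (axiom D): yes — every world has a successor (e.g. w1 R w1).
Reflexive (axiom T): yes — every world is R-related to itself.
Transitive (axiom 4): yes — every two-step R-path is closed by a direct edge.
Euclidean (axiom 5): yes — any two successors of a common world are R-related.
So F validates K, D, T, S4, S5. The strongest is S5.

S5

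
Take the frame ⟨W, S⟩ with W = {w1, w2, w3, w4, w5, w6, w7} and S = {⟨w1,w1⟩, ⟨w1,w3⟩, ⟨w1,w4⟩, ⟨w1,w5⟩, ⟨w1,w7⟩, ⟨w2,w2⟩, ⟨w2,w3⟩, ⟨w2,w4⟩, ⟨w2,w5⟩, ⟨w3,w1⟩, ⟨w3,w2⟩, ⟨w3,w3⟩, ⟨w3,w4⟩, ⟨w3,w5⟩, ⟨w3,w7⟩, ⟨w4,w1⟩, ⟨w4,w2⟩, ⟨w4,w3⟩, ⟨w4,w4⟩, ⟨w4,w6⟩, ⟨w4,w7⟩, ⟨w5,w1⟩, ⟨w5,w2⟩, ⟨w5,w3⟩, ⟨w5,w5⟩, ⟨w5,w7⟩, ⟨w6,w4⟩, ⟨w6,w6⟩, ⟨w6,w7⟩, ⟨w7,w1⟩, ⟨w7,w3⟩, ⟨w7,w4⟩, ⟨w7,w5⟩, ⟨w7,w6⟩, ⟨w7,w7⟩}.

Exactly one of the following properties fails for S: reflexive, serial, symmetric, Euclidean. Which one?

Euclidean

Reflexive: yes — every world is S-related to itself.
Serial: yes — every world has a successor (e.g. w1 S w1).
Symmetric: yes — every pair in S has its reverse in S.
Euclidean: no — w1 S w4 and w1 S w5, but not w4 S w5.
Only Euclidean fails.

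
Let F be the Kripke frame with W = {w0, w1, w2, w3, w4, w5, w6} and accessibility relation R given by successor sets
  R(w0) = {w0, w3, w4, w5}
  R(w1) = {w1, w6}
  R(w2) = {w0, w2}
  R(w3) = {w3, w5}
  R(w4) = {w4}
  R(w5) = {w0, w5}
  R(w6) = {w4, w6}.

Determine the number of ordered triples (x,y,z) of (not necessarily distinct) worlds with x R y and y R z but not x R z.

Enumerating: (w1,w6,w4), (w2,w0,w3), (w2,w0,w4), (w2,w0,w5), (w3,w5,w0), (w5,w0,w3), (w5,w0,w4).

7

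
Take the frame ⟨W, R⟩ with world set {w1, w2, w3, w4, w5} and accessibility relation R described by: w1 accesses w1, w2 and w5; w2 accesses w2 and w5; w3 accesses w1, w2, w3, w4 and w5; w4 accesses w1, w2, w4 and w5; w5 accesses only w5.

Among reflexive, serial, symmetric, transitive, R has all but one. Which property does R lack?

Reflexive: yes — every world is R-related to itself.
Serial: yes — every world has a successor (e.g. w1 R w1).
Symmetric: no — w1 R w2 but not w2 R w1.
Transitive: yes — every two-step R-path is closed by a direct edge.
Only symmetric fails.

symmetric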